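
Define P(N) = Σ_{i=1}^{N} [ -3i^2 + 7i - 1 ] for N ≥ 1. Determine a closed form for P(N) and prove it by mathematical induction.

We claim P(N) = -N(N^2 - 2N - 2) for all N ≥ 1.
When N = 1: P(1) = 3, and the closed form gives 3. They agree.
For the inductive step, assume it holds for an arbitrary i ≥ 1, so P(i) = i(-i^2 + 2i + 2).
Then P(i+1) = P(i) + (-3i^2 + i + 3) = (i(-i^2 + 2i + 2)) + (-3i^2 + i + 3).
Simplifying, P(i+1) = -(i + 1)(i^2 - 3) = -(i+1)((i+1)^2 - 2(i+1) - 2),
which is the closed form with N = i+1.
This completes the induction.

P(N) = -N(N^2 - 2N - 2)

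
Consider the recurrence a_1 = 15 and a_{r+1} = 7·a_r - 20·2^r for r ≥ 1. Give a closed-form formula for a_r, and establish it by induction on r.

Computing the first terms: a_1 = 15, a_2 = 65, a_3 = 375. This suggests a_r = 2^(r + 2) + 7^r.
When r = 1: the formula gives 15 = 15 = a_1.
Suppose the result is true for r = i, so a_i = 2^(i + 2) + 7^i.
Then a_{i+1} = 7·a_i - 20·2^i = 7·(2^(i + 2) + 7^i) - 20·2^i = 2^(i + 3) + 7^(i + 1) = 2^((i+1) + 2) + 7^(i+1),
which is the claimed formula at r = i+1.
Hence, by induction on r, the claim holds for every r ≥ 1.

a_r = 2^(r + 2) + 7^r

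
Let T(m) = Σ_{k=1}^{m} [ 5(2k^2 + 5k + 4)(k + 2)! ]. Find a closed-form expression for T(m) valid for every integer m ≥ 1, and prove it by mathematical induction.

We claim T(m) = (10m + 5)(m + 3)! - 30 for all m ≥ 1.
Base step (m = 1): T(1) = 330, and the closed form gives 330. They agree.
Suppose the result is true for m = k, so T(k) = (10k + 5)(k + 3)! - 30.
Then T(k+1) = T(k) + (5(2k^2 + 9k + 11)(k + 3)!) = ((10k + 5)(k + 3)! - 30) + (5(2k^2 + 9k + 11)(k + 3)!).
Simplifying, T(k+1) = (10(k+1) + 5)((k+1) + 3)! - 30,
which is the closed form with m = k+1.
Hence, by induction on m, the claim holds for every m ≥ 1.

T(m) = (10m + 5)(m + 3)! - 30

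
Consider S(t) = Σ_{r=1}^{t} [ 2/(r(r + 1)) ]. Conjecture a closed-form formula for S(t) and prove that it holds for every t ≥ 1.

S(t) = 2t/(t + 1)

We claim S(t) = 2t/(t + 1) for all t ≥ 1.
Base step (t = 1): S(1) = 1, and the closed form gives 1. They agree.
Inductive step: assume the claim holds for t = r, so S(r) = 2r/(r + 1).
Then S(r+1) = S(r) + (2/((r + 1)(r + 2))) = (2r/(r + 1)) + (2/((r + 1)(r + 2))).
Simplifying, S(r+1) = 2(r + 1)/(r + 2) = 2(r+1)/((r+1) + 1),
which is the closed form with t = r+1.
Hence, by induction on t, the claim holds for every t ≥ 1.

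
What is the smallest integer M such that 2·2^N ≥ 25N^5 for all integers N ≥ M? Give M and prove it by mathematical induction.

At N = 27: 268435456 < 358722675, so the inequality fails and M ≥ 28. We prove 2·2^N ≥ 25N^5 for all N ≥ 28.
Base case (N = 28): 2·2^N = 536870912 and 25N^5 = 430259200, so 536870912 ≥ 430259200.
For the inductive step, assume it holds for an arbitrary m ≥ 28, so 2·2^m ≥ 25m^5.
Then 2·2^(m + 1) = 2·(2·2^m) ≥ 2·(25m^5).
Also, for m ≥ 28 we have 2·(25m^5) ≥ 25(m+1)^5, since 2 ≥ (1 + 1/m)^5 for all m ≥ 28.
Combining, 2·2^(m + 1) ≥ 25(m+1)^5.
Hence, by induction on N, the claim holds for every N ≥ 28.
Hence the smallest such M is 28.

M = 28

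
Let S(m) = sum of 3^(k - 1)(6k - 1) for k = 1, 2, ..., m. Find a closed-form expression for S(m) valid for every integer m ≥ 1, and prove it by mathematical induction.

We claim S(m) = 3^m(3m - 2) + 2 for all m ≥ 1.
When m = 1: S(1) = 5, and the closed form gives 5. They agree.
Inductive step: assume the claim holds for m = k, so S(k) = 3^k(3k - 2) + 2.
Then S(k+1) = S(k) + (3^k(6k + 5)) = (3^k(3k - 2) + 2) + (3^k(6k + 5)).
Simplifying, S(k+1) = 3^(k + 1) + 3^(k + 2)k + 2 = 3^(k+1)(3(k+1) - 2) + 2,
which is the closed form with m = k+1.
By induction, the statement is established for all m ≥ 1.

S(m) = 3^m(3m - 2) + 2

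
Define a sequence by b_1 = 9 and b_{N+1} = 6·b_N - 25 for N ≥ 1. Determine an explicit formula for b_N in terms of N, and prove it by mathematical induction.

Computing the first terms: b_1 = 9, b_2 = 29, b_3 = 149. This suggests b_N = 4·6^(N - 1) + 5.
When N = 1: the formula gives 9 = 9 = b_1.
Inductive step: suppose the statement holds for some i ≥ 1, so b_i = 4·6^(i - 1) + 5.
Then b_{i+1} = 6·b_i - 25 = 6·(4·6^(i - 1) + 5) - 25 = 4·6^i + 5 = 4·6^((i+1) - 1) + 5,
which is the claimed formula at N = i+1.
By the principle of mathematical induction, the result holds for all N ≥ 1.

b_N = 4·6^(N - 1) + 5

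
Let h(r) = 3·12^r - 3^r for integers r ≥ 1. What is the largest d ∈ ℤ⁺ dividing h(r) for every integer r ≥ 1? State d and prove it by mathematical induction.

Computing the first values: h(1) = 33 and h(2) = 423; gcd(33, 423) = 3, so d ≤ 3.
We prove 3 | 3·12^r - 3^r for all r ≥ 1 by induction on r.
For the base case r = 1: h(1) = 33 = 3·(11), so 3 | h(1).
For the inductive step, assume it holds for an arbitrary k ≥ 1, i.e. 3 | h(k). Then
h(k+1) − 12·h(k) = (3·12^(k+1) - 3^(k+1)) − 12·(3·12^k - 3^k) = (-1)·3^k·(3 − 12) = (9)·3^k. Since 3 | h(k) by the inductive hypothesis, 3 | 12·h(k); and 3 | 9 since 9 = 3·3. Therefore 3 | h(k+1).
By the principle of mathematical induction, the result holds for all r ≥ 1.
Therefore the largest such d is 3.

d = 3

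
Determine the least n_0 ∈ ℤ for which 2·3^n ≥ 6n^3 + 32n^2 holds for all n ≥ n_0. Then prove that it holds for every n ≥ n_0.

At n = 6: 1458 < 2448, so the inequality fails and n_0 ≥ 7. We prove 2·3^n ≥ 6n^3 + 32n^2 for all n ≥ 7.
Base case (n = 7): 2·3^n = 4374 and 6n^3 + 32n^2 = 3626, so 4374 ≥ 3626.
For the inductive step, assume it holds for an arbitrary r ≥ 7, so 2·3^r ≥ 6r^3 + 32r^2.
Then 2·3^(r + 1) = 3·(2·3^r) ≥ 3·(6r^3 + 32r^2).
Also, for r ≥ 7 we have 3·(6r^3 + 32r^2) ≥ 6(r+1)^3 + 32(r+1)^2, since 3·(6r^3 + 32r^2) − (6(r+1)^3 + 32(r+1)^2) = 12r^3 + 46r^2 - 82r - 38, which is nonnegative for all r ≥ 7.
Combining, 2·3^(r + 1) ≥ 6(r+1)^3 + 32(r+1)^2.
By induction, the statement is established for all n ≥ 7.
Hence the smallest such n_0 is 7.

n_0 = 7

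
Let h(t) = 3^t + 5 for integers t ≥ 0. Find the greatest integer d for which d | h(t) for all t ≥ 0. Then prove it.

Computing the first values: h(0) = 6 and h(1) = 8; gcd(6, 8) = 2, so d ≤ 2.
We prove 2 | 3^t + 5 for all t ≥ 0 by induction on t.
For the base case t = 0: h(0) = 6 = 2·(3), so 2 | h(0).
Inductive step: suppose the statement holds for some p ≥ 0, i.e. 2 | h(p). Then
h(p+1) = 3^(p+1) + 5 = 3·(3^p + 5) - 10 = 3·h(p) - 10. The first term is divisible by 2 by the inductive hypothesis, and -10 is divisible by 2. Hence 2 | h(p+1).
This completes the induction.
Therefore the largest such d is 2.

d = 2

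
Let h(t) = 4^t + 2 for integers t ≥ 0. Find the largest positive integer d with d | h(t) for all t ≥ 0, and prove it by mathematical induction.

d = 3

Computing the first values: h(0) = 3 and h(1) = 6; gcd(3, 6) = 3, so d ≤ 3.
We prove 3 | 4^t + 2 for all t ≥ 0 by induction on t.
When t = 0: h(0) = 3 = 3·(1), so 3 | h(0).
For the inductive step, assume it holds for an arbitrary m ≥ 0, i.e. 3 | h(m). Then
h(m+1) = 4^(m+1) + 2 = 4·(4^m + 2) - 6 = 4·h(m) - 6. The first term is divisible by 3 by the inductive hypothesis, and -6 is divisible by 3. Hence 3 | h(m+1).
Hence, by induction on t, the claim holds for every t ≥ 0.
Therefore the largest such d is 3.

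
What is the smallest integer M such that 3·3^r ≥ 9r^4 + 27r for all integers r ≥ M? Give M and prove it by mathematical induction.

At r = 9: 59049 < 59292, so the inequality fails and M ≥ 10. We prove 3·3^r ≥ 9r^4 + 27r for all r ≥ 10.
Base case (r = 10): 3·3^r = 177147 and 9r^4 + 27r = 90270, so 177147 ≥ 90270.
For the inductive step, assume it holds for an arbitrary m ≥ 10, so 3·3^m ≥ 9m^4 + 27m.
Then 3·3^(m + 1) = 3·(3·3^m) ≥ 3·(9m^4 + 27m).
Also, for m ≥ 10 we have 3·(9m^4 + 27m) ≥ 9(m+1)^4 + 27(m+1), since 3·(9m^4 + 27m) − (9(m+1)^4 + 27(m+1)) = 18m^4 - 36m^3 - 54m^2 + 18m - 36, which is nonnegative for all m ≥ 10.
Combining, 3·3^(m + 1) ≥ 9(m+1)^4 + 27(m+1).
By the principle of mathematical induction, the result holds for all r ≥ 10.
Hence the smallest such M is 10.

M = 10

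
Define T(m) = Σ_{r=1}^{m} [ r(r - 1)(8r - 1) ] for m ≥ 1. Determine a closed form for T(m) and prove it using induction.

We claim T(m) = m(m - 1)(m + 1)(2m + 1) for all m ≥ 1.
Base step (m = 1): T(1) = 0, and the closed form gives 0. They agree.
Suppose the result is true for m = r, so T(r) = r(2r^3 + r^2 - 2r - 1).
Then T(r+1) = T(r) + (r(r + 1)(8r + 7)) = (r(2r^3 + r^2 - 2r - 1)) + (r(r + 1)(8r + 7)).
Simplifying, T(r+1) = r(r + 1)(r + 2)(2r + 3) = (r+1)((r+1) - 1)((r+1) + 1)(2(r+1) + 1),
which is the closed form with m = r+1.
By induction, the statement is established for all m ≥ 1.

T(m) = m(m - 1)(m + 1)(2m + 1)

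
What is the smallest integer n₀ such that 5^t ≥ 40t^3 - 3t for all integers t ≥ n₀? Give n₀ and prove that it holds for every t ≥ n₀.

At t = 5: 3125 < 4985, so the inequality fails and n₀ ≥ 6. We prove 5^t ≥ 40t^3 - 3t for all t ≥ 6.
For the base case t = 6: 5^t = 15625 and 40t^3 - 3t = 8622, so 15625 ≥ 8622.
Inductive step: suppose the statement holds for some r ≥ 6, so 5^r ≥ 40r^3 - 3r.
Then 5^(r + 1) = 5·(5^r) ≥ 5·(40r^3 - 3r).
Also, for r ≥ 6 we have 5·(40r^3 - 3r) ≥ 40(r+1)^3 - 3(r+1), since 5·(40r^3 - 3r) − (40(r+1)^3 - 3(r+1)) = 160r^3 - 120r^2 - 132r - 37, which is nonnegative for all r ≥ 6.
Combining, 5^(r + 1) ≥ 40(r+1)^3 - 3(r+1).
By induction, the statement is established for all t ≥ 6.
Hence the smallest such n₀ is 6.

n₀ = 6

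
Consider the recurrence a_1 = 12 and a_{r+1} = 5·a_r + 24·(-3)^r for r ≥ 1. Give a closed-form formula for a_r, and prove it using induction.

Computing the first terms: a_1 = 12, a_2 = -12, a_3 = 156. This suggests a_r = (-3)^(r + 1) + 3·5^(r - 1).
Base step (r = 1): the formula gives 12 = 12 = a_1.
For the inductive step, assume it holds for an arbitrary k ≥ 1, so a_k = (-3)^(k + 1) + 3·5^(k - 1).
Then a_{k+1} = 5·a_k + 24·(-3)^k = 5·((-3)^(k + 1) + 3·5^(k - 1)) + 24·(-3)^k = (-3)^(k + 2) + 3·5^k = (-3)^((k+1) + 1) + 3·5^((k+1) - 1),
which is the claimed formula at r = k+1.
Hence, by induction on r, the claim holds for every r ≥ 1.

a_r = (-3)^(r + 1) + 3·5^(r - 1)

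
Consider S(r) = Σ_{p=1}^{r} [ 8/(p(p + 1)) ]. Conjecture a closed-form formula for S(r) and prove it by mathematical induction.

S(r) = 8r/(r + 1)

We claim S(r) = 8r/(r + 1) for all r ≥ 1.
For the base case r = 1: S(1) = 4, and the closed form gives 4. They agree.
Inductive step: suppose the statement holds for some p ≥ 1, so S(p) = 8p/(p + 1).
Then S(p+1) = S(p) + (8/((p + 1)(p + 2))) = (8p/(p + 1)) + (8/((p + 1)(p + 2))).
Simplifying, S(p+1) = 8(p + 1)/(p + 2) = 8(p+1)/((p+1) + 1),
which is the closed form with r = p+1.
By the principle of mathematical induction, the result holds for all r ≥ 1.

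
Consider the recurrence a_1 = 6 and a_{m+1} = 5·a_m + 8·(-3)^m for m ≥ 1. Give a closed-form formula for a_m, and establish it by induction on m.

a_m = -(-3)^m + 3·5^(m - 1)

Computing the first terms: a_1 = 6, a_2 = 6, a_3 = 102. This suggests a_m = -(-3)^m + 3·5^(m - 1).
For the base case m = 1: the formula gives 6 = 6 = a_1.
Inductive step: assume the claim holds for m = k, so a_k = -(-3)^k + 3·5^(k - 1).
Then a_{k+1} = 5·a_k + 8·(-3)^k = 5·(-(-3)^k + 3·5^(k - 1)) + 8·(-3)^k = -(-3)^(k + 1) + 3·5^k = -(-3)^(k+1) + 3·5^((k+1) - 1),
which is the claimed formula at m = k+1.
This completes the induction.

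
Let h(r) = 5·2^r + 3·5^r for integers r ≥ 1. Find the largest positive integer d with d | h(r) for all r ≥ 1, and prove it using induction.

d = 5

Computing the first values: h(1) = 25 and h(2) = 95; gcd(25, 95) = 5, so d ≤ 5.
We prove 5 | 5·2^r + 3·5^r for all r ≥ 1 by induction on r.
For the base case r = 1: h(1) = 25 = 5·(5), so 5 | h(1).
Inductive step: assume the claim holds for r = j, i.e. 5 | h(j). Then
h(j+1) − 5·h(j) = (5·2^(j+1) + 3·5^(j+1)) − 5·(5·2^j + 3·5^j) = (5)·2^j·(2 − 5) = (-15)·2^j. Since 5 | h(j) by the inductive hypothesis, 5 | 5·h(j); and 5 | -15 since -15 = 5·-3. Therefore 5 | h(j+1).
By the principle of mathematical induction, the result holds for all r ≥ 1.
Therefore the largest such d is 5.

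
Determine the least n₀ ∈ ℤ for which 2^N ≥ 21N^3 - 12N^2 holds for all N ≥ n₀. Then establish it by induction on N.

At N = 16: 65536 < 82944, so the inequality fails and n₀ ≥ 17. We prove 2^N ≥ 21N^3 - 12N^2 for all N ≥ 17.
Base case (N = 17): 2^N = 131072 and 21N^3 - 12N^2 = 99705, so 131072 ≥ 99705.
Suppose the result is true for N = i, so 2^i ≥ 21i^3 - 12i^2.
Then 2^(i + 1) = 2·(2^i) ≥ 2·(21i^3 - 12i^2).
Also, for i ≥ 17 we have 2·(21i^3 - 12i^2) ≥ 21(i+1)^3 - 12(i+1)^2, since 2·(21i^3 - 12i^2) − (21(i+1)^3 - 12(i+1)^2) = 21i^3 - 75i^2 - 39i - 9, which is nonnegative for all i ≥ 17.
Combining, 2^(i + 1) ≥ 21(i+1)^3 - 12(i+1)^2.
By induction, the statement is established for all N ≥ 17.
Hence the smallest such n₀ is 17.

n₀ = 17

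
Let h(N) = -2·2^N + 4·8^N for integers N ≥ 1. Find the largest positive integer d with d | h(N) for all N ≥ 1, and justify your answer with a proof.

Computing the first values: h(1) = 28 and h(2) = 248; gcd(28, 248) = 4, so d ≤ 4.
We prove 4 | -2·2^N + 4·8^N for all N ≥ 1 by induction on N.
For the base case N = 1: h(1) = 28 = 4·(7), so 4 | h(1).
Suppose the result is true for N = i, i.e. 4 | h(i). Then
h(i+1) − 8·h(i) = (-2·2^(i+1) + 4·8^(i+1)) − 8·(-2·2^i + 4·8^i) = (-2)·2^i·(2 − 8) = (12)·2^i. Since 4 | h(i) by the inductive hypothesis, 4 | 8·h(i); and 4 | 12 since 12 = 4·3. Therefore 4 | h(i+1).
By the principle of mathematical induction, the result holds for all N ≥ 1.
Therefore the largest such d is 4.

d = 4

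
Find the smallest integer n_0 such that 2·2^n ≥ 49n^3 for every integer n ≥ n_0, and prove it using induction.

At n = 16: 131072 < 200704, so the inequality fails and n_0 ≥ 17. We prove 2·2^n ≥ 49n^3 for all n ≥ 17.
Base step (n = 17): 2·2^n = 262144 and 49n^3 = 240737, so 262144 ≥ 240737.
Suppose the result is true for n = r, so 2·2^r ≥ 49r^3.
Then 2·2^(r + 1) = 2·(2·2^r) ≥ 2·(49r^3).
Also, for r ≥ 17 we have 2·(49r^3) ≥ 49(r+1)^3, since 2 ≥ (1 + 1/r)^3 for all r ≥ 17.
Combining, 2·2^(r + 1) ≥ 49(r+1)^3.
Hence, by induction on n, the claim holds for every n ≥ 17.
Hence the smallest such n_0 is 17.

n_0 = 17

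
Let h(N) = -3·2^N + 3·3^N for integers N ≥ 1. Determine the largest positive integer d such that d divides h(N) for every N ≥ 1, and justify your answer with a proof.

d = 3

Computing the first values: h(1) = 3 and h(2) = 15; gcd(3, 15) = 3, so d ≤ 3.
We prove 3 | -3·2^N + 3·3^N for all N ≥ 1 by induction on N.
Base case (N = 1): h(1) = 3 = 3·(1), so 3 | h(1).
Inductive step: assume the claim holds for N = r, i.e. 3 | h(r). Then
h(r+1) − 3·h(r) = (-3·2^(r+1) + 3·3^(r+1)) − 3·(-3·2^r + 3·3^r) = (-3)·2^r·(2 − 3) = (3)·2^r. Since 3 | h(r) by the inductive hypothesis, 3 | 3·h(r); and 3 | 3 since 3 = 3·1. Therefore 3 | h(r+1).
By the principle of mathematical induction, the result holds for all N ≥ 1.
Therefore the largest such d is 3.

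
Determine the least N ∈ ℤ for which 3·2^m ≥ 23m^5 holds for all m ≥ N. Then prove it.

At m = 26: 201326592 < 273271648, so the inequality fails and N ≥ 27. We prove 3·2^m ≥ 23m^5 for all m ≥ 27.
For the base case m = 27: 3·2^m = 402653184 and 23m^5 = 330024861, so 402653184 ≥ 330024861.
Suppose the result is true for m = j, so 3·2^j ≥ 23j^5.
Then 3·2^(j + 1) = 2·(3·2^j) ≥ 2·(23j^5).
Also, for j ≥ 27 we have 2·(23j^5) ≥ 23(j+1)^5, since 2 ≥ (1 + 1/j)^5 for all j ≥ 27.
Combining, 3·2^(j + 1) ≥ 23(j+1)^5.
Hence, by induction on m, the claim holds for every m ≥ 27.
Hence the smallest such N is 27.

N = 27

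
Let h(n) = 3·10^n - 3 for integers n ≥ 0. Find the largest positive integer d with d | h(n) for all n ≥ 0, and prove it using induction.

Computing the first values: h(0) = 0 and h(1) = 27; gcd(0, 27) = 27, so d ≤ 27.
We prove 27 | 3·10^n - 3 for all n ≥ 0 by induction on n.
When n = 0: h(0) = 0 = 27·(0), so 27 | h(0).
For the inductive step, assume it holds for an arbitrary i ≥ 0, i.e. 27 | h(i). Then
h(i+1) = 3·10^(i+1) - 3 = 10·(3·10^i - 3) + 27 = 10·h(i) + 27. The first term is divisible by 27 by the inductive hypothesis, and 27 is divisible by 27. Hence 27 | h(i+1).
By the principle of mathematical induction, the result holds for all n ≥ 0.
Therefore the largest such d is 27.

d = 27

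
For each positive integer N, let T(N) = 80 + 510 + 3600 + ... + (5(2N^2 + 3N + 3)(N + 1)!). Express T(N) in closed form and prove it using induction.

T(N) = (10N + 5)(N + 2)! - 10

We claim T(N) = (10N + 5)(N + 2)! - 10 for all N ≥ 1.
Base step (N = 1): T(1) = 80, and the closed form gives 80. They agree.
For the inductive step, assume it holds for an arbitrary m ≥ 1, so T(m) = (10m + 5)(m + 2)! - 10.
Then T(m+1) = T(m) + (5(2m^2 + 7m + 8)(m + 2)!) = ((10m + 5)(m + 2)! - 10) + (5(2m^2 + 7m + 8)(m + 2)!).
Simplifying, T(m+1) = (10(m+1) + 5)((m+1) + 2)! - 10,
which is the closed form with N = m+1.
This completes the induction.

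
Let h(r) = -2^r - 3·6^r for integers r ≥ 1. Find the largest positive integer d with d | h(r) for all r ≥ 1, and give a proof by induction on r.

Computing the first values: h(1) = -20 and h(2) = -112; gcd(-20, -112) = 4, so d ≤ 4.
We prove 4 | -2^r - 3·6^r for all r ≥ 1 by induction on r.
For the base case r = 1: h(1) = -20 = 4·(-5), so 4 | h(1).
Inductive step: assume the claim holds for r = p, i.e. 4 | h(p). Then
h(p+1) − 6·h(p) = (-2^(p+1) - 3·6^(p+1)) − 6·(-2^p - 3·6^p) = (-1)·2^p·(2 − 6) = (4)·2^p. Since 4 | h(p) by the inductive hypothesis, 4 | 6·h(p); and 4 | 4 since 4 = 4·1. Therefore 4 | h(p+1).
Hence, by induction on r, the claim holds for every r ≥ 1.
Therefore the largest such d is 4.

d = 4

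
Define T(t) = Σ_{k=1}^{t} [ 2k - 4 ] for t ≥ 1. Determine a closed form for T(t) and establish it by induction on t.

We claim T(t) = t(t - 3) for all t ≥ 1.
When t = 1: T(1) = -2, and the closed form gives -2. They agree.
Inductive step: assume the claim holds for t = k, so T(k) = k(k - 3).
Then T(k+1) = T(k) + (2k - 2) = (k(k - 3)) + (2k - 2).
Simplifying, T(k+1) = (k - 2)(k + 1) = (k+1)((k+1) - 3),
which is the closed form with t = k+1.
Hence, by induction on t, the claim holds for every t ≥ 1.

T(t) = t(t - 3)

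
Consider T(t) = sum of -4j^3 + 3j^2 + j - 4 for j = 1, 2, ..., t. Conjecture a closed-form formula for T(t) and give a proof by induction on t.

We claim T(t) = -t(t^3 + t^2 - t + 3) for all t ≥ 1.
For the base case t = 1: T(1) = -4, and the closed form gives -4. They agree.
Inductive step: assume the claim holds for t = j, so T(j) = j(-j^3 - j^2 + j - 3).
Then T(j+1) = T(j) + (j - 4(j + 1)^3 + 3(j + 1)^2 - 3) = (j(-j^3 - j^2 + j - 3)) + (j - 4(j + 1)^3 + 3(j + 1)^2 - 3).
Simplifying, T(j+1) = -(j + 1)(j^3 + 4j^2 + 4j + 4) = -(j+1)((j+1)^3 + (j+1)^2 - (j+1) + 3),
which is the closed form with t = j+1.
By induction, the statement is established for all t ≥ 1.

T(t) = -t(t^3 + t^2 - t + 3)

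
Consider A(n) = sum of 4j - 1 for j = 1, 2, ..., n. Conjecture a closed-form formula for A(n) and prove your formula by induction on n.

A(n) = n(2n + 1)

We claim A(n) = n(2n + 1) for all n ≥ 1.
For the base case n = 1: A(1) = 3, and the closed form gives 3. They agree.
Suppose the result is true for n = j, so A(j) = j(2j + 1).
Then A(j+1) = A(j) + (4j + 3) = (j(2j + 1)) + (4j + 3).
Simplifying, A(j+1) = (j + 1)(2j + 3) = (j+1)(2(j+1) + 1),
which is the closed form with n = j+1.
By induction, the statement is established for all n ≥ 1.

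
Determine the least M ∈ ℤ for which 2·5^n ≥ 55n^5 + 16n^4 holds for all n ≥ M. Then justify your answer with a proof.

At n = 8: 781250 < 1867776, so the inequality fails and M ≥ 9. We prove 2·5^n ≥ 55n^5 + 16n^4 for all n ≥ 9.
Base case (n = 9): 2·5^n = 3906250 and 55n^5 + 16n^4 = 3352671, so 3906250 ≥ 3352671.
Suppose the result is true for n = p, so 2·5^p ≥ 55p^5 + 16p^4.
Then 2·5^(p + 1) = 5·(2·5^p) ≥ 5·(55p^5 + 16p^4).
Also, for p ≥ 9 we have 5·(55p^5 + 16p^4) ≥ 55(p+1)^5 + 16(p+1)^4, since 5·(55p^5 + 16p^4) − (55(p+1)^5 + 16(p+1)^4) = 220p^5 - 211p^4 - 614p^3 - 646p^2 - 339p - 71, which is nonnegative for all p ≥ 9.
Combining, 2·5^(p + 1) ≥ 55(p+1)^5 + 16(p+1)^4.
By the principle of mathematical induction, the result holds for all n ≥ 9.
Hence the smallest such M is 9.

M = 9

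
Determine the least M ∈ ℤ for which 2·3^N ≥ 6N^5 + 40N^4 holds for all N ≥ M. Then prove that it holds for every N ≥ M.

At N = 13: 3188646 < 3370198, so the inequality fails and M ≥ 14. We prove 2·3^N ≥ 6N^5 + 40N^4 for all N ≥ 14.
For the base case N = 14: 2·3^N = 9565938 and 6N^5 + 40N^4 = 4763584, so 9565938 ≥ 4763584.
For the inductive step, assume it holds for an arbitrary k ≥ 14, so 2·3^k ≥ 6k^5 + 40k^4.
Then 2·3^(k + 1) = 3·(2·3^k) ≥ 3·(6k^5 + 40k^4).
Also, for k ≥ 14 we have 3·(6k^5 + 40k^4) ≥ 6(k+1)^5 + 40(k+1)^4, since 3·(6k^5 + 40k^4) − (6(k+1)^5 + 40(k+1)^4) = 12k^5 + 50k^4 - 220k^3 - 300k^2 - 190k - 46, which is nonnegative for all k ≥ 14.
Combining, 2·3^(k + 1) ≥ 6(k+1)^5 + 40(k+1)^4.
By the principle of mathematical induction, the result holds for all N ≥ 14.
Hence the smallest such M is 14.

M = 14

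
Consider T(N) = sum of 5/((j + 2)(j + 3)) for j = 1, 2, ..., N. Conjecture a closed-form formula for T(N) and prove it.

T(N) = 5N/(3(N + 3))

We claim T(N) = 5N/(3(N + 3)) for all N ≥ 1.
When N = 1: T(1) = 5/12, and the closed form gives 5/12. They agree.
For the inductive step, assume it holds for an arbitrary j ≥ 1, so T(j) = 5j/(3(j + 3)).
Then T(j+1) = T(j) + (5/((j + 3)(j + 4))) = (5j/(3(j + 3))) + (5/((j + 3)(j + 4))).
Simplifying, T(j+1) = 5(j + 1)/(3(j + 4)) = 5(j+1)/(3((j+1) + 3)),
which is the closed form with N = j+1.
By the principle of mathematical induction, the result holds for all N ≥ 1.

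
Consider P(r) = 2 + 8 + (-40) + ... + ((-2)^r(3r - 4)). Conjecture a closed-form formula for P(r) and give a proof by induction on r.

P(r) = 2(-2)^r(r - 1) + 2

We claim P(r) = 2(-2)^r(r - 1) + 2 for all r ≥ 1.
Base step (r = 1): P(1) = 2, and the closed form gives 2. They agree.
For the inductive step, assume it holds for an arbitrary k ≥ 1, so P(k) = 2(-2)^k(k - 1) + 2.
Then P(k+1) = P(k) + ((-2)^(k + 1)(3k - 1)) = (2(-2)^k(k - 1) + 2) + ((-2)^(k + 1)(3k - 1)).
Simplifying, P(k+1) = -4(-2)^k·k + 2 = 2(-2)^(k+1)((k+1) - 1) + 2,
which is the closed form with r = k+1.
By the principle of mathematical induction, the result holds for all r ≥ 1.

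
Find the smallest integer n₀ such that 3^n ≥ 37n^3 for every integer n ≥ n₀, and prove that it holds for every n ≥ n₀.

n₀ = 10

At n = 9: 19683 < 26973, so the inequality fails and n₀ ≥ 10. We prove 3^n ≥ 37n^3 for all n ≥ 10.
When n = 10: 3^n = 59049 and 37n^3 = 37000, so 59049 ≥ 37000.
Inductive step: assume the claim holds for n = r, so 3^r ≥ 37r^3.
Then 3^(r + 1) = 3·(3^r) ≥ 3·(37r^3).
Also, for r ≥ 10 we have 3·(37r^3) ≥ 37(r+1)^3, since 3 ≥ (1 + 1/r)^3 for all r ≥ 10.
Combining, 3^(r + 1) ≥ 37(r+1)^3.
By the principle of mathematical induction, the result holds for all n ≥ 10.
Hence the smallest such n₀ is 10.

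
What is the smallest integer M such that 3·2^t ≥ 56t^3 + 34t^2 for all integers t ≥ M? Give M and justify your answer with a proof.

At t = 16: 196608 < 238080, so the inequality fails and M ≥ 17. We prove 3·2^t ≥ 56t^3 + 34t^2 for all t ≥ 17.
When t = 17: 3·2^t = 393216 and 56t^3 + 34t^2 = 284954, so 393216 ≥ 284954.
For the inductive step, assume it holds for an arbitrary j ≥ 17, so 3·2^j ≥ 56j^3 + 34j^2.
Then 3·2^(j + 1) = 2·(3·2^j) ≥ 2·(56j^3 + 34j^2).
Also, for j ≥ 17 we have 2·(56j^3 + 34j^2) ≥ 56(j+1)^3 + 34(j+1)^2, since 2·(56j^3 + 34j^2) − (56(j+1)^3 + 34(j+1)^2) = 56j^3 - 134j^2 - 236j - 90, which is nonnegative for all j ≥ 17.
Combining, 3·2^(j + 1) ≥ 56(j+1)^3 + 34(j+1)^2.
This completes the induction.
Hence the smallest such M is 17.

M = 17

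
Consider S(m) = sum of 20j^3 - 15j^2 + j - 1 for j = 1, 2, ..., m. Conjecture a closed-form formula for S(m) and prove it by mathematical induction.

We claim S(m) = m(5m^3 + 5m^2 - 2m - 3) for all m ≥ 1.
Base case (m = 1): S(1) = 5, and the closed form gives 5. They agree.
Inductive step: assume the claim holds for m = j, so S(j) = j(5j^3 + 5j^2 - 2j - 3).
Then S(j+1) = S(j) + (j + 20(j + 1)^3 - 15(j + 1)^2) = (j(5j^3 + 5j^2 - 2j - 3)) + (j + 20(j + 1)^3 - 15(j + 1)^2).
Simplifying, S(j+1) = (j + 1)(5j^3 + 20j^2 + 23j + 5) = (j+1)(5(j+1)^3 + 5(j+1)^2 - 2(j+1) - 3),
which is the closed form with m = j+1.
By induction, the statement is established for all m ≥ 1.

S(m) = m(5m^3 + 5m^2 - 2m - 3)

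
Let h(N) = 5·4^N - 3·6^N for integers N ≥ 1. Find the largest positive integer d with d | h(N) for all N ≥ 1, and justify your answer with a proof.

d = 2

Computing the first values: h(1) = 2 and h(2) = -28; gcd(2, -28) = 2, so d ≤ 2.
We prove 2 | 5·4^N - 3·6^N for all N ≥ 1 by induction on N.
Base case (N = 1): h(1) = 2 = 2·(1), so 2 | h(1).
Inductive step: suppose the statement holds for some r ≥ 1, i.e. 2 | h(r). Then
h(r+1) − 6·h(r) = (5·4^(r+1) - 3·6^(r+1)) − 6·(5·4^r - 3·6^r) = (5)·4^r·(4 − 6) = (-10)·4^r. Since 2 | h(r) by the inductive hypothesis, 2 | 6·h(r); and 2 | -10 since -10 = 2·-5. Therefore 2 | h(r+1).
Hence, by induction on N, the claim holds for every N ≥ 1.
Therefore the largest such d is 2.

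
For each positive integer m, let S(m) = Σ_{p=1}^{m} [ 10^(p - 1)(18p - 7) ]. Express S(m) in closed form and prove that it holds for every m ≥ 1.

S(m) = 10^m(2m - 1) + 1

We claim S(m) = 10^m(2m - 1) + 1 for all m ≥ 1.
Base step (m = 1): S(1) = 11, and the closed form gives 11. They agree.
For the inductive step, assume it holds for an arbitrary p ≥ 1, so S(p) = 10^p(2p - 1) + 1.
Then S(p+1) = S(p) + (10^p(18p + 11)) = (10^p(2p - 1) + 1) + (10^p(18p + 11)).
Simplifying, S(p+1) = 20·10^p·p + 10·10^p + 1 = 10^(p+1)(2(p+1) - 1) + 1,
which is the closed form with m = p+1.
This completes the induction.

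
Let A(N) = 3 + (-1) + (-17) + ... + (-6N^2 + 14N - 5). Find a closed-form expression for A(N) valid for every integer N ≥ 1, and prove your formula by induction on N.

A(N) = -N(2N^2 - 4N - 1)

We claim A(N) = -N(2N^2 - 4N - 1) for all N ≥ 1.
Base step (N = 1): A(1) = 3, and the closed form gives 3. They agree.
For the inductive step, assume it holds for an arbitrary k ≥ 1, so A(k) = k(-2k^2 + 4k + 1).
Then A(k+1) = A(k) + (-6k^2 + 2k + 3) = (k(-2k^2 + 4k + 1)) + (-6k^2 + 2k + 3).
Simplifying, A(k+1) = -(k + 1)(2k^2 - 3) = -(k+1)(2(k+1)^2 - 4(k+1) - 1),
which is the closed form with N = k+1.
By the principle of mathematical induction, the result holds for all N ≥ 1.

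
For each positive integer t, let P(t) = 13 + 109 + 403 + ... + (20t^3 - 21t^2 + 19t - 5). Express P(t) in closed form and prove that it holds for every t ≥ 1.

P(t) = t(5t^3 + 3t^2 + 4t + 1)

We claim P(t) = t(5t^3 + 3t^2 + 4t + 1) for all t ≥ 1.
Base step (t = 1): P(1) = 13, and the closed form gives 13. They agree.
Suppose the result is true for t = k, so P(k) = k(5k^3 + 3k^2 + 4k + 1).
Then P(k+1) = P(k) + (20k^3 + 39k^2 + 37k + 13) = (k(5k^3 + 3k^2 + 4k + 1)) + (20k^3 + 39k^2 + 37k + 13).
Simplifying, P(k+1) = (k + 1)(5k^3 + 18k^2 + 25k + 13) = (k+1)(5(k+1)^3 + 3(k+1)^2 + 4(k+1) + 1),
which is the closed form with t = k+1.
This completes the induction.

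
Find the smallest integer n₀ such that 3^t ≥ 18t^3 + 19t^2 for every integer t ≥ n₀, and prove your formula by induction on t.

At t = 8: 6561 < 10432, so the inequality fails and n₀ ≥ 9. We prove 3^t ≥ 18t^3 + 19t^2 for all t ≥ 9.
When t = 9: 3^t = 19683 and 18t^3 + 19t^2 = 14661, so 19683 ≥ 14661.
For the inductive step, assume it holds for an arbitrary k ≥ 9, so 3^k ≥ 18k^3 + 19k^2.
Then 3^(k + 1) = 3·(3^k) ≥ 3·(18k^3 + 19k^2).
Also, for k ≥ 9 we have 3·(18k^3 + 19k^2) ≥ 18(k+1)^3 + 19(k+1)^2, since 3·(18k^3 + 19k^2) − (18(k+1)^3 + 19(k+1)^2) = 36k^3 - 16k^2 - 92k - 37, which is nonnegative for all k ≥ 9.
Combining, 3^(k + 1) ≥ 18(k+1)^3 + 19(k+1)^2.
This completes the induction.
Hence the smallest such n₀ is 9.

n₀ = 9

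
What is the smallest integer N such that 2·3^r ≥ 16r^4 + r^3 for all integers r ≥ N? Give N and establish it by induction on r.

N = 11

At r = 10: 118098 < 161000, so the inequality fails and N ≥ 11. We prove 2·3^r ≥ 16r^4 + r^3 for all r ≥ 11.
Base case (r = 11): 2·3^r = 354294 and 16r^4 + r^3 = 235587, so 354294 ≥ 235587.
Inductive step: suppose the statement holds for some m ≥ 11, so 2·3^m ≥ 16m^4 + m^3.
Then 2·3^(m + 1) = 3·(2·3^m) ≥ 3·(16m^4 + m^3).
Also, for m ≥ 11 we have 3·(16m^4 + m^3) ≥ 16(m+1)^4 + (m+1)^3, since 3·(16m^4 + m^3) − (16(m+1)^4 + (m+1)^3) = 32m^4 - 62m^3 - 99m^2 - 67m - 17, which is nonnegative for all m ≥ 11.
Combining, 2·3^(m + 1) ≥ 16(m+1)^4 + (m+1)^3.
By induction, the statement is established for all r ≥ 11.
Hence the smallest such N is 11.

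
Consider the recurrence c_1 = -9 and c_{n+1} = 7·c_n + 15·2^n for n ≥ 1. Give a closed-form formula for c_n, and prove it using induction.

Computing the first terms: c_1 = -9, c_2 = -33, c_3 = -171. This suggests c_n = -3·2^n - 3·7^(n - 1).
Base case (n = 1): the formula gives -9 = -9 = c_1.
For the inductive step, assume it holds for an arbitrary m ≥ 1, so c_m = -3·2^m - 3·7^(m - 1).
Then c_{m+1} = 7·c_m + 15·2^m = 7·(-3·2^m - 3·7^(m - 1)) + 15·2^m = -3·2^(m + 1) - 3·7^m = -3·2^(m+1) - 3·7^((m+1) - 1),
which is the claimed formula at n = m+1.
Hence, by induction on n, the claim holds for every n ≥ 1.

c_n = -3·2^n - 3·7^(n - 1)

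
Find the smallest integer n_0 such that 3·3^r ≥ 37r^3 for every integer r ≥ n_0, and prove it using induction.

At r = 7: 6561 < 12691, so the inequality fails and n_0 ≥ 8. We prove 3·3^r ≥ 37r^3 for all r ≥ 8.
For the base case r = 8: 3·3^r = 19683 and 37r^3 = 18944, so 19683 ≥ 18944.
Inductive step: assume the claim holds for r = k, so 3·3^k ≥ 37k^3.
Then 3·3^(k + 1) = 3·(3·3^k) ≥ 3·(37k^3).
Also, for k ≥ 8 we have 3·(37k^3) ≥ 37(k+1)^3, since 3 ≥ (1 + 1/k)^3 for all k ≥ 8.
Combining, 3·3^(k + 1) ≥ 37(k+1)^3.
By induction, the statement is established for all r ≥ 8.
Hence the smallest such n_0 is 8.

n_0 = 8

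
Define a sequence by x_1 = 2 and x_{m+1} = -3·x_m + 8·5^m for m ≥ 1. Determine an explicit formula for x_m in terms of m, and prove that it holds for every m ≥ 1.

Computing the first terms: x_1 = 2, x_2 = 34, x_3 = 98. This suggests x_m = (-3)^m + 5^m.
Base case (m = 1): the formula gives 2 = 2 = x_1.
For the inductive step, assume it holds for an arbitrary i ≥ 1, so x_i = (-3)^i + 5^i.
Then x_{i+1} = -3·x_i + 8·5^i = -3·((-3)^i + 5^i) + 8·5^i = (-3)^(i + 1) + 5^(i + 1),
which is the claimed formula at m = i+1.
By the principle of mathematical induction, the result holds for all m ≥ 1.

x_m = (-3)^m + 5^m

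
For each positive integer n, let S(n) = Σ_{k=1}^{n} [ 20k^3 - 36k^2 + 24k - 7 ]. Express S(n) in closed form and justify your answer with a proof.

We claim S(n) = n(5n^3 - 2n^2 - n - 1) for all n ≥ 1.
Base case (n = 1): S(1) = 1, and the closed form gives 1. They agree.
For the inductive step, assume it holds for an arbitrary k ≥ 1, so S(k) = k(5k^3 - 2k^2 - k - 1).
Then S(k+1) = S(k) + (20k^3 + 24k^2 + 12k + 1) = (k(5k^3 - 2k^2 - k - 1)) + (20k^3 + 24k^2 + 12k + 1).
Simplifying, S(k+1) = (k + 1)(5k^3 + 13k^2 + 10k + 1) = (k+1)(5(k+1)^3 - 2(k+1)^2 - (k+1) - 1),
which is the closed form with n = k+1.
This completes the induction.

S(n) = n(5n^3 - 2n^2 - n - 1)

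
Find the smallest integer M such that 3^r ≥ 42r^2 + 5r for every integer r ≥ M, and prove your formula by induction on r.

At r = 6: 729 < 1542, so the inequality fails and M ≥ 7. We prove 3^r ≥ 42r^2 + 5r for all r ≥ 7.
Base case (r = 7): 3^r = 2187 and 42r^2 + 5r = 2093, so 2187 ≥ 2093.
Suppose the result is true for r = k, so 3^k ≥ 42k^2 + 5k.
Then 3^(k + 1) = 3·(3^k) ≥ 3·(42k^2 + 5k).
Also, for k ≥ 7 we have 3·(42k^2 + 5k) ≥ 42(k+1)^2 + 5(k+1), since 3·(42k^2 + 5k) − (42(k+1)^2 + 5(k+1)) = 84k^2 - 74k - 47, which is nonnegative for all k ≥ 7.
Combining, 3^(k + 1) ≥ 42(k+1)^2 + 5(k+1).
This completes the induction.
Hence the smallest such M is 7.

M = 7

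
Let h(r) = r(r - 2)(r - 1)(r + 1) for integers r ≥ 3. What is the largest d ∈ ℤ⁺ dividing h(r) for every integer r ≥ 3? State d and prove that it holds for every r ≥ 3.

Computing the first values: h(3) = 24 and h(4) = 120; gcd(24, 120) = 24, so d ≤ 24.
We prove 24 | r(r - 2)(r - 1)(r + 1) for all r ≥ 3 by induction on r.
Base step (r = 3): h(3) = 24 = 24·(1), so 24 | h(3).
Inductive step: assume the claim holds for r = k, i.e. 24 | h(k). Then
h(k+1) − h(k) = (k-1)·k·(k+1)·(k+2) − (k-2)·(k-1)·k·(k+1) = (k-1)·k·(k+1)·[(k+2) − (k-2)] = 4·(k-1)·k·(k+1). The product of 3 consecutive integers is divisible by (3)! = 6, so h(k+1) − h(k) is divisible by 4·6 = 24. By the inductive hypothesis 24 | h(k), hence 24 | h(k+1).
Hence, by induction on r, the claim holds for every r ≥ 3.
Therefore the largest such d is 24.

d = 24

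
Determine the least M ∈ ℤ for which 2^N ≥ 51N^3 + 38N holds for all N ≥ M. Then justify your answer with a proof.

At N = 18: 262144 < 298116, so the inequality fails and M ≥ 19. We prove 2^N ≥ 51N^3 + 38N for all N ≥ 19.
For the base case N = 19: 2^N = 524288 and 51N^3 + 38N = 350531, so 524288 ≥ 350531.
Inductive step: suppose the statement holds for some p ≥ 19, so 2^p ≥ 51p^3 + 38p.
Then 2^(p + 1) = 2·(2^p) ≥ 2·(51p^3 + 38p).
Also, for p ≥ 19 we have 2·(51p^3 + 38p) ≥ 51(p+1)^3 + 38(p+1), since 2·(51p^3 + 38p) − (51(p+1)^3 + 38(p+1)) = 51p^3 - 153p^2 - 115p - 89, which is nonnegative for all p ≥ 19.
Combining, 2^(p + 1) ≥ 51(p+1)^3 + 38(p+1).
By induction, the statement is established for all N ≥ 19.
Hence the smallest such M is 19.

M = 19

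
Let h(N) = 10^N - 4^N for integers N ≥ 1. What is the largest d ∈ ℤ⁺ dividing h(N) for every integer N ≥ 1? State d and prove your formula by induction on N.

d = 6

Computing the first values: h(1) = 6 and h(2) = 84; gcd(6, 84) = 6, so d ≤ 6.
We prove 6 | 10^N - 4^N for all N ≥ 1 by induction on N.
When N = 1: h(1) = 6 = 6·(1), so 6 | h(1).
Suppose the result is true for N = m, i.e. 6 | h(m). Then
10^{m+1} − 4^{m+1} = 10·10^m − 4·4^m = 10·(10^m − 4^m) + (6)·4^m. The first term is divisible by 6 by the inductive hypothesis, and the second term (6)·4^m is divisible by 6 since 6 | 6. Hence 6 | h(m+1).
By induction, the statement is established for all N ≥ 1.
Therefore the largest such d is 6.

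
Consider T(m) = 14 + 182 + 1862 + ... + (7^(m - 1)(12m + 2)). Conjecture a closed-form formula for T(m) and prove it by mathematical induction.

T(m) = 2·7^m·m

We claim T(m) = 2·7^m·m for all m ≥ 1.
Base case (m = 1): T(1) = 14, and the closed form gives 14. They agree.
Inductive step: suppose the statement holds for some j ≥ 1, so T(j) = 2·7^j·j.
Then T(j+1) = T(j) + (7^j(12j + 14)) = (2·7^j·j) + (7^j(12j + 14)).
Simplifying, T(j+1) = 14·7^j(j + 1) = 2·7^(j+1)·(j+1),
which is the closed form with m = j+1.
By induction, the statement is established for all m ≥ 1.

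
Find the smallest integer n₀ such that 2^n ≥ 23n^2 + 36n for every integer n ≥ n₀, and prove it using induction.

At n = 11: 2048 < 3179, so the inequality fails and n₀ ≥ 12. We prove 2^n ≥ 23n^2 + 36n for all n ≥ 12.
Base case (n = 12): 2^n = 4096 and 23n^2 + 36n = 3744, so 4096 ≥ 3744.
Inductive step: assume the claim holds for n = i, so 2^i ≥ 23i^2 + 36i.
Then 2^(i + 1) = 2·(2^i) ≥ 2·(23i^2 + 36i).
Also, for i ≥ 12 we have 2·(23i^2 + 36i) ≥ 23(i+1)^2 + 36(i+1), since 2·(23i^2 + 36i) − (23(i+1)^2 + 36(i+1)) = 23i^2 - 10i - 59, which is nonnegative for all i ≥ 12.
Combining, 2^(i + 1) ≥ 23(i+1)^2 + 36(i+1).
By induction, the statement is established for all n ≥ 12.
Hence the smallest such n₀ is 12.

n₀ = 12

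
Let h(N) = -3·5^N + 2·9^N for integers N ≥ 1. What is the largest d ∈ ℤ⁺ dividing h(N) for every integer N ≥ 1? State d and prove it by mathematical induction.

Computing the first values: h(1) = 3 and h(2) = 87; gcd(3, 87) = 3, so d ≤ 3.
We prove 3 | -3·5^N + 2·9^N for all N ≥ 1 by induction on N.
For the base case N = 1: h(1) = 3 = 3·(1), so 3 | h(1).
For the inductive step, assume it holds for an arbitrary r ≥ 1, i.e. 3 | h(r). Then
h(r+1) − 9·h(r) = (-3·5^(r+1) + 2·9^(r+1)) − 9·(-3·5^r + 2·9^r) = (-3)·5^r·(5 − 9) = (12)·5^r. Since 3 | h(r) by the inductive hypothesis, 3 | 9·h(r); and 3 | 12 since 12 = 3·4. Therefore 3 | h(r+1).
This completes the induction.
Therefore the largest such d is 3.

d = 3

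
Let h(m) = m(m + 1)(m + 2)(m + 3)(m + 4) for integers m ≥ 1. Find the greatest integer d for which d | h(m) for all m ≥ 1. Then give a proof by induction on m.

d = 120

Computing the first values: h(1) = 120 and h(2) = 720; gcd(120, 720) = 120, so d ≤ 120.
We prove 120 | m(m + 1)(m + 2)(m + 3)(m + 4) for all m ≥ 1 by induction on m.
For the base case m = 1: h(1) = 120 = 120·(1), so 120 | h(1).
Inductive step: assume the claim holds for m = p, i.e. 120 | h(p). Then
h(p+1) − h(p) = (p+1)·(p+2)·(p+3)·(p+4)·(p+5) − p·(p+1)·(p+2)·(p+3)·(p+4) = (p+1)·(p+2)·(p+3)·(p+4)·[(p+5) − p] = 5·(p+1)·(p+2)·(p+3)·(p+4). The product of 4 consecutive integers is divisible by (4)! = 24, so h(p+1) − h(p) is divisible by 5·24 = 120. By the inductive hypothesis 120 | h(p), hence 120 | h(p+1).
Hence, by induction on m, the claim holds for every m ≥ 1.
Therefore the largest such d is 120.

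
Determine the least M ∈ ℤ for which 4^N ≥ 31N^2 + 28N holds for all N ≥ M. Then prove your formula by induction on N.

M = 5

At N = 4: 256 < 608, so the inequality fails and M ≥ 5. We prove 4^N ≥ 31N^2 + 28N for all N ≥ 5.
For the base case N = 5: 4^N = 1024 and 31N^2 + 28N = 915, so 1024 ≥ 915.
Inductive step: assume the claim holds for N = p, so 4^p ≥ 31p^2 + 28p.
Then 4^(p + 1) = 4·(4^p) ≥ 4·(31p^2 + 28p).
Also, for p ≥ 5 we have 4·(31p^2 + 28p) ≥ 31(p+1)^2 + 28(p+1), since 4·(31p^2 + 28p) − (31(p+1)^2 + 28(p+1)) = 93p^2 + 22p - 59, which is nonnegative for all p ≥ 5.
Combining, 4^(p + 1) ≥ 31(p+1)^2 + 28(p+1).
This completes the induction.
Hence the smallest such M is 5.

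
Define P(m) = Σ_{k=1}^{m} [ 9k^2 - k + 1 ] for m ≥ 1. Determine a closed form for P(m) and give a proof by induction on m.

P(m) = m(3m^2 + 4m + 2)

We claim P(m) = m(3m^2 + 4m + 2) for all m ≥ 1.
When m = 1: P(1) = 9, and the closed form gives 9. They agree.
Inductive step: suppose the statement holds for some k ≥ 1, so P(k) = k(3k^2 + 4k + 2).
Then P(k+1) = P(k) + (-k + 9(k + 1)^2) = (k(3k^2 + 4k + 2)) + (-k + 9(k + 1)^2).
Simplifying, P(k+1) = (k + 1)(3k^2 + 10k + 9) = (k+1)(3(k+1)^2 + 4(k+1) + 2),
which is the closed form with m = k+1.
By the principle of mathematical induction, the result holds for all m ≥ 1.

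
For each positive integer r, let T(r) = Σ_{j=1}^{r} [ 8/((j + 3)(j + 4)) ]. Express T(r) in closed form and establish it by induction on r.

T(r) = 2r/(r + 4)

We claim T(r) = 2r/(r + 4) for all r ≥ 1.
Base case (r = 1): T(1) = 2/5, and the closed form gives 2/5. They agree.
Inductive step: suppose the statement holds for some j ≥ 1, so T(j) = 2j/(j + 4).
Then T(j+1) = T(j) + (8/((j + 4)(j + 5))) = (2j/(j + 4)) + (8/((j + 4)(j + 5))).
Simplifying, T(j+1) = 2(j + 1)/(j + 5) = 2(j+1)/((j+1) + 4),
which is the closed form with r = j+1.
Hence, by induction on r, the claim holds for every r ≥ 1.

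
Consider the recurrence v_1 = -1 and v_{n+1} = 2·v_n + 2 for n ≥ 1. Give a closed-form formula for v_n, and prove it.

Computing the first terms: v_1 = -1, v_2 = 0, v_3 = 2. This suggests v_n = 2^(n - 1) - 2.
For the base case n = 1: the formula gives -1 = -1 = v_1.
Inductive step: assume the claim holds for n = j, so v_j = 2^(j - 1) - 2.
Then v_{j+1} = 2·v_j + 2 = 2·(2^(j - 1) - 2) + 2 = 2^j - 2 = 2^((j+1) - 1) - 2,
which is the claimed formula at n = j+1.
By induction, the statement is established for all n ≥ 1.

v_n = 2^(n - 1) - 2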